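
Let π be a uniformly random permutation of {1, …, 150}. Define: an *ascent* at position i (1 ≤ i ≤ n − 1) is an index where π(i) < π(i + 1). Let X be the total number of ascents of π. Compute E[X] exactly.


Write X = Σ X_I over i = 1, …, 149, with X_I the indicator of one ascent.
There are 149 indicators.
For each fixed i, the pair (π(i), π(i+1)) is a uniformly random ordered pair of distinct values from {1, …, 150}; by symmetry P[π(i) < π(i+1)] = 1/2.
By linearity: E[X] = 149 · (1/2) = (150 − 1) · (1/2) = 149/2 ≈ 74.5000.

E[X] = 149/2 = 74.5000.


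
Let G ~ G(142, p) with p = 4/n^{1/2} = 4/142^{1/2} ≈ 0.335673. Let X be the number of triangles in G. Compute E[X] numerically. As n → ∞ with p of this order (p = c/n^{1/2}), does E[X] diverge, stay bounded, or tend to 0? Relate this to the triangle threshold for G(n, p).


Number of potential triangles: C(142, 3) = 467180.
Each occurs with probability p³ ≈ (0.335673)³ ≈ 3.78222584e-02.
By linearity: E[X] = C(142, 3)·p³ ≈ 467180 · 3.78222584e-02 ≈ 17669.802680.
Since α = 1/2 < 1, p = c/n^{1/2} ≫ 1/n is above the triangle threshold p ~ 1/n. Asymptotically E[X] ~ (c³/6)·n^{3(1−α)} = (4³/6)·n^{1.5} → ∞; triangles are abundant w.h.p.

E[X] ≈ 17669.802680; in regime p = Θ(1/n^{1/2}) E[X] diverges (above the triangle threshold p ~ 1/n).


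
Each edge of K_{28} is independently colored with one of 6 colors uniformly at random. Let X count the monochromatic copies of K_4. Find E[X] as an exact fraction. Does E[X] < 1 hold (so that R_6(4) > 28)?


E[X] = C(28, 4) · 6^{1 − 6} = 20475 · 6^{−5} = 20475/7776.
As a reduced fraction: E[X] = 2275/864 ≈ 2.6331.
Is E[X] < 1? NO.
Since E[X] ≥ 1, the first-moment bound is inconclusive at n = 28; it does NOT by itself certify R_6(4) > 28.

E[X] = 2275/864 ≈ 2.6331; E[X] ≥ 1; first-moment method inconclusive here.


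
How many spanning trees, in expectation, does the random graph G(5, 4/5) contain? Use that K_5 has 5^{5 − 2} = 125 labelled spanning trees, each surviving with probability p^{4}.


K_5 has 5^{5 − 2} = 125 labelled spanning trees.
For each such spanning tree H, let X_H = 1 if all 4 edges of H are present in G. Then P[X_H = 1] = p^{4} = (4/5)^{4} = 256/625.
Summing the indicators: E[X] = Σ_H E[X_H] = 125 · p^{4} = 125 · 256/625 = 256/5.
Numerically: E[X] ≈ 51.2.

E[X] = 125 · (4/5)^{4} = 256/5 ≈ 51.2.


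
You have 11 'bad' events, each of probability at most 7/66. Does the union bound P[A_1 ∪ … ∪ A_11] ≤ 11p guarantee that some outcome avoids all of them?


Union bound: P[∪_{i=1}^{11} A_i] ≤ Σ_i P[A_i] ≤ 11·p = 11·(7/66) = 7/6.
Numerically: 7/6 ≈ 1.166667.
Is 7/6 < 1? NO.
Since the bound 7/6 is ≥ 1, the union bound is uninformative here; it does NOT by itself certify existence.

11·p = 7/6 ≈ 1.166667; existence NOT certified by the union bound.


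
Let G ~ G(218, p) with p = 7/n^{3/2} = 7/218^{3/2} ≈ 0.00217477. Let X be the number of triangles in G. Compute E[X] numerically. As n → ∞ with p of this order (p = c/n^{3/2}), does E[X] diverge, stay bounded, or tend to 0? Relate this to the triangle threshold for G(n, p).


Number of potential triangles: C(218, 3) = 1703016.
Each occurs with probability p³ ≈ (0.00217477)³ ≈ 1.02858432e-08.
By linearity: E[X] = C(218, 3)·p³ ≈ 1703016 · 1.02858432e-08 ≈ 0.017517.
Since α = 3/2 > 1, p = c/n^{3/2} = o(1/n) is below the triangle threshold p ~ 1/n. Asymptotically E[X] ~ (c³/6)·n^{3(1−α)} = (7³/6)·n^{-1.5} → 0, so by Markov's inequality G has no triangles w.h.p.

E[X] ≈ 0.017517; in regime p = Θ(1/n^{3/2}) E[X] tends to 0 (below the triangle threshold p ~ 1/n).


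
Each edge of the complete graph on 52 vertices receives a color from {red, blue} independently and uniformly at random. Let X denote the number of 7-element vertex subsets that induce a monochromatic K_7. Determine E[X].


Let X = Σ_S X_S over the C(52, 7) = 133784560 subsets S of size 7, where X_S = 1 if the K_7 on S is monochromatic.
For a fixed S, the K_7 on S has C(7, 2) = 21 edges. P[all 21 edges red] = (1/2)^21, and likewise for blue, so P[monochromatic] = 2·(1/2)^21 = 2^{1 − 21} = 1/1048576.
Summing: E[X] = C(52, 7) · 2^{1 − 21} = 133784560 · 1/1048576 = 8361535/65536.
Numerically: E[X] ≈ 127.586899.

E[X] = C(52,7)·2^(1−C(7,2)) = 8361535/65536 ≈ 127.586899.


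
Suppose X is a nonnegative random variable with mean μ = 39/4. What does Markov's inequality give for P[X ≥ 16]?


μ = E[X] = 39/4, a = 16.
Markov: P[X ≥ 16] ≤ μ/a = (39/4)/16 = 39/64.
Numerically: ≈ 0.609.
(Since a = 16 > μ = 9.750, the bound 39/64 is < 1 and informative.)

P[X ≥ 16] ≤ 39/64 ≈ 0.609.


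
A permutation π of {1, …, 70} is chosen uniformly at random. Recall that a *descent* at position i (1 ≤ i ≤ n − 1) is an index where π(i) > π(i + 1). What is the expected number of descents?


Write X = Σ X_I over i = 1, …, 69, with X_I the indicator of one descent.
There are 69 indicators.
For each fixed i, the pair (π(i), π(i+1)) is a uniformly random ordered pair of distinct values from {1, …, 70}; by symmetry P[π(i) > π(i+1)] = 1/2.
By linearity: E[X] = 69 · (1/2) = (70 − 1) · (1/2) = 69/2 ≈ 34.5000.

E[X] = 69/2 = 34.5000.


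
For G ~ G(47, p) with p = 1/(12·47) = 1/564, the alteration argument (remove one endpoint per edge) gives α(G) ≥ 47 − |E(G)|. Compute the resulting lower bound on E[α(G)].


E[|E(G)|] = C(47, 2)·p = 1081 · (1/564) = 23/12.
E[α(G)] ≥ n − E[|E(G)|] = 47 − 23/12 = 541/12.
Numerically: ≈ 45.08333.
(This is only a lower bound; the true E[α(G)] may be larger.)

E[α(G)] ≥ 541/12 ≈ 45.08333.


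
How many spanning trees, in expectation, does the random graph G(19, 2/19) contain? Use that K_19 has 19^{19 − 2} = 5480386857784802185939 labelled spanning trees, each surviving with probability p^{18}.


K_19 has 19^{19 − 2} = 5480386857784802185939 labelled spanning trees.
For each such spanning tree H, let X_H = 1 if all 18 edges of H are present in G. Then P[X_H = 1] = p^{18} = (2/19)^{18} = 262144/104127350297911241532841.
Summing the indicators: E[X] = Σ_H E[X_H] = 5480386857784802185939 · p^{18} = 5480386857784802185939 · 262144/104127350297911241532841 = 262144/19.
Numerically: E[X] ≈ 1.38e+04.

E[X] = 5480386857784802185939 · (2/19)^{18} = 262144/19 ≈ 1.38e+04.


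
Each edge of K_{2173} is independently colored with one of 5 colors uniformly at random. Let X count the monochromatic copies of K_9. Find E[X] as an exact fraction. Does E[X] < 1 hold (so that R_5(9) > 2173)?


E[X] = C(2173, 9) · 5^{1 − 36} = 2927993888115921319674265 · 5^{−35} = 2927993888115921319674265/2910383045673370361328125.
As a reduced fraction: E[X] = 585598777623184263934853/582076609134674072265625 ≈ 1.006.
Is E[X] < 1? NO.
Since E[X] ≥ 1, the first-moment bound is inconclusive at n = 2173; it does NOT by itself certify R_5(9) > 2173.

E[X] = 585598777623184263934853/582076609134674072265625 ≈ 1.006; E[X] ≥ 1; first-moment method inconclusive here.


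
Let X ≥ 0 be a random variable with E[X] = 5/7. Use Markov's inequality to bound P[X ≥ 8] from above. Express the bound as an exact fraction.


μ = E[X] = 5/7, a = 8.
Markov: P[X ≥ 8] ≤ μ/a = (5/7)/8 = 5/56.
Numerically: ≈ 0.089286.
(Since a = 8 > μ = 0.714286, the bound 5/56 is < 1 and informative.)

P[X ≥ 8] ≤ 5/56 ≈ 0.089286.


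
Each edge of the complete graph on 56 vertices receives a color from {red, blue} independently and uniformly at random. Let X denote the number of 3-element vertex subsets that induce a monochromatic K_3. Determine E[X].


Let X = Σ_S X_S over the C(56, 3) = 27720 subsets S of size 3, where X_S = 1 if the K_3 on S is monochromatic.
For a fixed S, the K_3 on S has C(3, 2) = 3 edges. P[all 3 edges red] = (1/2)^3, and likewise for blue, so P[monochromatic] = 2·(1/2)^3 = 2^{1 − 3} = 1/4.
Summing: E[X] = C(56, 3) · 2^{1 − 3} = 27720 · 1/4 = 6930.
Numerically: E[X] ≈ 6930.0000.

E[X] = C(56,3)·2^(1−C(3,2)) = 6930 ≈ 6930.0000.


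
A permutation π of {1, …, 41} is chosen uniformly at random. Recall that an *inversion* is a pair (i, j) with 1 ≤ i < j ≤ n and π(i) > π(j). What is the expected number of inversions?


Write X = Σ X_I over the C(41, 2) = 820 pairs i < j, with X_I the indicator of one inversion.
There are 820 indicators.
For each fixed pair i < j, the values π(i) and π(j) are two distinct elements of {1, …, 41} in uniformly random order; by symmetry P[π(i) > π(j)] = 1/2.
By linearity: E[X] = 820 · (1/2) = C(41, 2) · (1/2) = 820/2 = 410 ≈ 410.0000.

E[X] = 410 = 410.0000.


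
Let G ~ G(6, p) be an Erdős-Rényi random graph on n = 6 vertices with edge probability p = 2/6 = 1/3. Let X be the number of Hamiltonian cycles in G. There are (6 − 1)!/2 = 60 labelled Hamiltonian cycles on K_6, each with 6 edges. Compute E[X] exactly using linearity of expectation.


K_6 has (6 − 1)!/2 = 60 labelled Hamiltonian cycles.
For each such Hamiltonian cycle H, let X_H = 1 if all 6 edges of H are present in G. Then P[X_H = 1] = p^{6} = (1/3)^{6} = 1/729.
Summing the indicators: E[X] = Σ_H E[X_H] = 60 · p^{6} = 60 · 1/729 = 20/243.
Numerically: E[X] ≈ 0.0823.

E[X] = 60 · (1/3)^{6} = 20/243 ≈ 0.0823.


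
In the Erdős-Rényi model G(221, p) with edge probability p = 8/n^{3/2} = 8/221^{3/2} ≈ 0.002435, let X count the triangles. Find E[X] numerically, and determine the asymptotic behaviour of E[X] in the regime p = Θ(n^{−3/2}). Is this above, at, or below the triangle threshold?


Number of potential triangles: C(221, 3) = 1774630.
Each occurs with probability p³ ≈ (0.002435)³ ≈ 1.443792e-08.
By linearity: E[X] = C(221, 3)·p³ ≈ 1774630 · 1.443792e-08 ≈ 0.0256.
Since α = 3/2 > 1, p = c/n^{3/2} = o(1/n) is below the triangle threshold p ~ 1/n. Asymptotically E[X] ~ (c³/6)·n^{3(1−α)} = (8³/6)·n^{-1.5} → 0, so by Markov's inequality G has no triangles w.h.p.

E[X] ≈ 0.0256; in regime p = Θ(1/n^{3/2}) E[X] tends to 0 (below the triangle threshold p ~ 1/n).


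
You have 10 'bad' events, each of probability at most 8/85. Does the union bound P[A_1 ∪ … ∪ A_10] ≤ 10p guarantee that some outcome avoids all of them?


Union bound: P[∪_{i=1}^{10} A_i] ≤ Σ_i P[A_i] ≤ 10·p = 10·(8/85) = 16/17.
Numerically: 16/17 ≈ 0.9412.
Is 16/17 < 1? YES.
Since P[∪ A_i] ≤ 16/17 < 1, the complement has P[∩ A_i^c] ≥ 1 − 16/17 = 1/17 > 0, so some outcome avoids every A_i.

10·p = 16/17 ≈ 0.9412; existence CERTIFIED by the union bound.


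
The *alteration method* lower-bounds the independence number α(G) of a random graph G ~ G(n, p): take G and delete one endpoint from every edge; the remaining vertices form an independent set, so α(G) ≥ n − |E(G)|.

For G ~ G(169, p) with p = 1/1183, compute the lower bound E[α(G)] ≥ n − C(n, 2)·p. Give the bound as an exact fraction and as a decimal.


E[|E(G)|] = C(169, 2)·p = 14196 · (1/1183) = 12.
E[α(G)] ≥ n − E[|E(G)|] = 169 − 12 = 157.
Numerically: ≈ 157.000.
(This is only a lower bound; the true E[α(G)] may be larger.)

E[α(G)] ≥ 157 ≈ 157.000.


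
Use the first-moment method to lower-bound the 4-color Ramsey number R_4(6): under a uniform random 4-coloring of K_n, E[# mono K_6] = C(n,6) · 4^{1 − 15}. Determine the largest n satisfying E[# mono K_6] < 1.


We need C(n, 6) · 4^{1 − 15} < 1, i.e. C(n, 6) < 4^{15 − 1} = 268435456.
Check values of n near the boundary:
  n = 77: C(77, 6) = 237093780; 237093780 < 268435456? YES
  n = 78: C(78, 6) = 256851595; 256851595 < 268435456? YES
  n = 79: C(79, 6) = 277962685; 277962685 < 268435456? NO
  n = 80: C(80, 6) = 300500200; 300500200 < 268435456? NO
  n = 81: C(81, 6) = 324540216; 324540216 < 268435456? NO
The largest n with C(n, 6) < 268435456 is n = 78 (where E[X] = 256851595/268435456 ≈ 0.95685). Hence R_4(6) > 78, i.e. R_4(6) ≥ 79.

Largest n = 78; hence R_4(6) > 78.


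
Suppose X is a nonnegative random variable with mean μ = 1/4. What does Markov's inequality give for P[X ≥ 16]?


μ = E[X] = 1/4, a = 16.
Markov: P[X ≥ 16] ≤ μ/a = (1/4)/16 = 1/64.
Numerically: ≈ 0.015625.
(Since a = 16 > μ = 0.250000, the bound 1/64 is < 1 and informative.)

P[X ≥ 16] ≤ 1/64 ≈ 0.015625.


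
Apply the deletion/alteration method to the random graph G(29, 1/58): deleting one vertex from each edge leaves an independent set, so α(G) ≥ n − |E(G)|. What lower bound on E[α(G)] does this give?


E[|E(G)|] = C(29, 2)·p = 406 · (1/58) = 7.
E[α(G)] ≥ n − E[|E(G)|] = 29 − 7 = 22.
Numerically: ≈ 22.000000.
(This is only a lower bound; the true E[α(G)] may be larger.)

E[α(G)] ≥ 22 ≈ 22.000000.


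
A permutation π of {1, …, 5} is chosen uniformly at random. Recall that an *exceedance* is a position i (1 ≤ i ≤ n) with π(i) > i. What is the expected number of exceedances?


Write X = Σ_{i=1}^{5} X_i, where X_i = 1_{π(i) > i}.
For each fixed i, π(i) is uniform over {1, …, 5} (marginal of a uniform permutation), so P[π(i) > i] = (n − i)/n. Summing: Σ_{i=1}^{5} (n − i)/n = (0 + 1 + … + 4)/5 = 5(5 − 1)/(2·5) = (5 − 1)/2.
Hence E[X] = Σ_{i=1}^{5} (5 − i)/5 = 2 ≈ 2.0000.

E[X] = 2 = 2.0000.


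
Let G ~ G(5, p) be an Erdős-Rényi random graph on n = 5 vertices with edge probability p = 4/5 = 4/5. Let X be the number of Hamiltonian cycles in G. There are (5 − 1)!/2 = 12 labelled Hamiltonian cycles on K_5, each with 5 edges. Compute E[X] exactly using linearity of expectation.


K_5 has (5 − 1)!/2 = 12 labelled Hamiltonian cycles.
For each such Hamiltonian cycle H, let X_H = 1 if all 5 edges of H are present in G. Then P[X_H = 1] = p^{5} = (4/5)^{5} = 1024/3125.
By linearity: E[X] = Σ_H E[X_H] = 12 · p^{5} = 12 · 1024/3125 = 12288/3125.
Numerically: E[X] ≈ 3.9322.

E[X] = 12 · (4/5)^{5} = 12288/3125 ≈ 3.9322.


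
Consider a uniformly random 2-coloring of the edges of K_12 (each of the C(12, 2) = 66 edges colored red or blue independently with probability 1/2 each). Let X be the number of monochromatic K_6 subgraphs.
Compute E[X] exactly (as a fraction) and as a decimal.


Let X = Σ_S X_S over the C(12, 6) = 924 subsets S of size 6, where X_S = 1 if the K_6 on S is monochromatic.
For a fixed S, the K_6 on S has C(6, 2) = 15 edges. P[all 15 edges red] = (1/2)^15, and likewise for blue, so P[monochromatic] = 2·(1/2)^15 = 2^{1 − 15} = 1/16384.
By linearity: E[X] = C(12, 6) · 2^{1 − 15} = 924 · 1/16384 = 231/4096.
Numerically: E[X] ≈ 0.05640.

E[X] = C(12,6)·2^(1−C(6,2)) = 231/4096 ≈ 0.05640.


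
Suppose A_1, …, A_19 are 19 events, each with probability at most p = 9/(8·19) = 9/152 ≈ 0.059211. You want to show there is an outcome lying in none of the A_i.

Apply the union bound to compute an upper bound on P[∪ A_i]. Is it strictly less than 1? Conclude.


Union bound: P[∪_{i=1}^{19} A_i] ≤ Σ_i P[A_i] ≤ 19·p = 19·(9/152) = 9/8.
Numerically: 9/8 ≈ 1.125000.
Is 9/8 < 1? NO.
Since the bound 9/8 is ≥ 1, the union bound is uninformative here; it does NOT by itself certify existence.

19·p = 9/8 ≈ 1.125000; existence NOT certified by the union bound.


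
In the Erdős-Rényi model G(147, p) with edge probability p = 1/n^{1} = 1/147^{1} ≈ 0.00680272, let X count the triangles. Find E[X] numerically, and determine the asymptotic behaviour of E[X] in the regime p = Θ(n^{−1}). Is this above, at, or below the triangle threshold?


Number of potential triangles: C(147, 3) = 518665.
Each occurs with probability p³ ≈ (0.00680272)³ ≈ 3.14809620e-07.
By linearity: E[X] = C(147, 3)·p³ ≈ 518665 · 3.14809620e-07 ≈ 0.163281.
Here α = 1, so p = 1/n is exactly at the triangle threshold p ~ 1/n. Asymptotically E[X] → c³/6 = 1³/6 = 1/6 ≈ 0.166667, a bounded constant. In this regime the triangle count is asymptotically Poisson(c³/6).

E[X] ≈ 0.163281; in regime p = Θ(1/n^{1}) E[X] stays bounded (at the triangle threshold p ~ 1/n).


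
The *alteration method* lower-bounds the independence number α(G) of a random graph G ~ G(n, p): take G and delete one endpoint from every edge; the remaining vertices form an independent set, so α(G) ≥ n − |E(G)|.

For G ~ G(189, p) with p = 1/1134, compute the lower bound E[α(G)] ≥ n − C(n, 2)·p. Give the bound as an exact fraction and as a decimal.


E[|E(G)|] = C(189, 2)·p = 17766 · (1/1134) = 47/3.
E[α(G)] ≥ n − E[|E(G)|] = 189 − 47/3 = 520/3.
Numerically: ≈ 173.333333.
(This is only a lower bound; the true E[α(G)] may be larger.)

E[α(G)] ≥ 520/3 ≈ 173.333333.


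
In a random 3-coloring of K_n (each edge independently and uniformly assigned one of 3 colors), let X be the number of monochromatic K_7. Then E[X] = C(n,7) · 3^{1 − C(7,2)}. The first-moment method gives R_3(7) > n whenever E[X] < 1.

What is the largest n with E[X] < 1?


We need C(n, 7) · 3^{1 − 21} < 1, i.e. C(n, 7) < 3^{21 − 1} = 3486784401.
Check values of n near the boundary:
  n = 75: C(75, 7) = 1984829850; 1984829850 < 3486784401? YES
  n = 76: C(76, 7) = 2186189400; 2186189400 < 3486784401? YES
  n = 77: C(77, 7) = 2404808340; 2404808340 < 3486784401? YES
  n = 78: C(78, 7) = 2641902120; 2641902120 < 3486784401? YES
  n = 79: C(79, 7) = 2898753715; 2898753715 < 3486784401? YES
  n = 80: C(80, 7) = 3176716400; 3176716400 < 3486784401? YES
  n = 81: C(81, 7) = 3477216600; 3477216600 < 3486784401? YES
  n = 82: C(82, 7) = 3801756816; 3801756816 < 3486784401? NO
  n = 83: C(83, 7) = 4151918628; 4151918628 < 3486784401? NO
  n = 84: C(84, 7) = 4529365776; 4529365776 < 3486784401? NO
The largest n with C(n, 7) < 3486784401 is n = 81 (where E[X] = 42928600/43046721 ≈ 0.997256). Hence R_3(7) > 81, i.e. R_3(7) ≥ 82.

Largest n = 81; hence R_3(7) > 81.


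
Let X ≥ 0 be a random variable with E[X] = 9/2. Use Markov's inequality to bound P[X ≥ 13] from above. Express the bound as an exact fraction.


μ = E[X] = 9/2, a = 13.
Markov: P[X ≥ 13] ≤ μ/a = (9/2)/13 = 9/26.
Numerically: ≈ 0.346.
(Since a = 13 > μ = 4.500, the bound 9/26 is < 1 and informative.)

P[X ≥ 13] ≤ 9/26 ≈ 0.346.


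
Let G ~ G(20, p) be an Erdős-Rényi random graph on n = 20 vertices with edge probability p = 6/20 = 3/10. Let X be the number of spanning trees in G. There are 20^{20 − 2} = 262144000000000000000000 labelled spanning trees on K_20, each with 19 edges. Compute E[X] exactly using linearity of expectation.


K_20 has 20^{20 − 2} = 262144000000000000000000 labelled spanning trees.
For each such spanning tree H, let X_H = 1 if all 19 edges of H are present in G. Then P[X_H = 1] = p^{19} = (3/10)^{19} = 1162261467/10000000000000000000.
Summing the indicators: E[X] = Σ_H E[X_H] = 262144000000000000000000 · p^{19} = 262144000000000000000000 · 1162261467/10000000000000000000 = 152339935002624/5.
Numerically: E[X] ≈ 3.05e+13.

E[X] = 262144000000000000000000 · (3/10)^{19} = 152339935002624/5 ≈ 3.05e+13.


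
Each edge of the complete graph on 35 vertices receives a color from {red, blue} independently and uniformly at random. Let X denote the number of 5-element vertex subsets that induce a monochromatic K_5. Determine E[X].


Let X = Σ_S X_S over the C(35, 5) = 324632 subsets S of size 5, where X_S = 1 if the K_5 on S is monochromatic.
For a fixed S, the K_5 on S has C(5, 2) = 10 edges. P[all 10 edges red] = (1/2)^10, and likewise for blue, so P[monochromatic] = 2·(1/2)^10 = 2^{1 − 10} = 1/512.
By linearity of expectation: E[X] = C(35, 5) · 2^{1 − 10} = 324632 · 1/512 = 40579/64.
Numerically: E[X] ≈ 634.047.

E[X] = C(35,5)·2^(1−C(5,2)) = 40579/64 ≈ 634.047.


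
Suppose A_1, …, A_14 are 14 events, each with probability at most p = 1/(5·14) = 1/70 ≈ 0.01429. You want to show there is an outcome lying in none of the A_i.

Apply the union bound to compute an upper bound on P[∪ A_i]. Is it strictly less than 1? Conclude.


Union bound: P[∪_{i=1}^{14} A_i] ≤ Σ_i P[A_i] ≤ 14·p = 14·(1/70) = 1/5.
Numerically: 1/5 ≈ 0.20000.
Is 1/5 < 1? YES.
Since P[∪ A_i] ≤ 1/5 < 1, the complement has P[∩ A_i^c] ≥ 1 − 1/5 = 4/5 > 0, so some outcome avoids every A_i.

14·p = 1/5 ≈ 0.20000; existence CERTIFIED by the union bound.


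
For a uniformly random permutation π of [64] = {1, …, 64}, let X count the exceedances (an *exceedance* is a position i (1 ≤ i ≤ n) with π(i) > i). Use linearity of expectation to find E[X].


Write X = Σ_{i=1}^{64} X_i, where X_i = 1_{π(i) > i}.
For each fixed i, π(i) is uniform over {1, …, 64} (marginal of a uniform permutation), so P[π(i) > i] = (n − i)/n. Summing: Σ_{i=1}^{64} (n − i)/n = (0 + 1 + … + 63)/64 = 64(64 − 1)/(2·64) = (64 − 1)/2.
Hence E[X] = Σ_{i=1}^{64} (64 − i)/64 = 63/2 ≈ 31.5000.

E[X] = 63/2 = 31.5000.


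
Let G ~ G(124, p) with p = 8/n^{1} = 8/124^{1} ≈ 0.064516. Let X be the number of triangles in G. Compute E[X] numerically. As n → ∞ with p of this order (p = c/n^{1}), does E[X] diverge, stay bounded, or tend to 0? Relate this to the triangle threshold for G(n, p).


Number of potential triangles: C(124, 3) = 310124.
Each occurs with probability p³ ≈ (0.064516)³ ≈ 2.6853748e-04.
By linearity: E[X] = C(124, 3)·p³ ≈ 310124 · 2.6853748e-04 ≈ 83.27992.
Here α = 1, so p = 8/n is exactly at the triangle threshold p ~ 1/n. Asymptotically E[X] → c³/6 = 8³/6 = 256/3 ≈ 85.33333, a bounded constant. In this regime the triangle count is asymptotically Poisson(c³/6).

E[X] ≈ 83.27992; in regime p = Θ(1/n^{1}) E[X] stays bounded (at the triangle threshold p ~ 1/n).


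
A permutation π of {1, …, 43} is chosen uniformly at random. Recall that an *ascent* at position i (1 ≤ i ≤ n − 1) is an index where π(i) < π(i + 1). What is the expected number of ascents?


Write X = Σ X_I over i = 1, …, 42, with X_I the indicator of one ascent.
There are 42 indicators.
For each fixed i, the pair (π(i), π(i+1)) is a uniformly random ordered pair of distinct values from {1, …, 43}; by symmetry P[π(i) < π(i+1)] = 1/2.
By linearity: E[X] = 42 · (1/2) = (43 − 1) · (1/2) = 21 ≈ 21.00000.

E[X] = 21 = 21.00000.


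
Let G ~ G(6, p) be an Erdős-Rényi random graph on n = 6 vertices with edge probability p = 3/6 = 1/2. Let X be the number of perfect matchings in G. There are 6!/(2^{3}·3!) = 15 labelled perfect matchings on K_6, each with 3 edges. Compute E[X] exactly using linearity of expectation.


K_6 has 6!/(2^{3}·3!) = 15 labelled perfect matchings.
For each such perfect matching H, let X_H = 1 if all 3 edges of H are present in G. Then P[X_H = 1] = p^{3} = (1/2)^{3} = 1/8.
By linearity of expectation: E[X] = Σ_H E[X_H] = 15 · p^{3} = 15 · 1/8 = 15/8.
Numerically: E[X] ≈ 1.875.

E[X] = 15 · (1/2)^{3} = 15/8 ≈ 1.875.


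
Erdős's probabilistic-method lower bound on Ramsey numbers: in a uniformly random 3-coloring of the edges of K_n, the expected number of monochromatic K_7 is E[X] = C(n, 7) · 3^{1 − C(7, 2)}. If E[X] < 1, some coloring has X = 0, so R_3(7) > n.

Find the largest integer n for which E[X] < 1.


We need C(n, 7) · 3^{1 − 21} < 1, i.e. C(n, 7) < 3^{21 − 1} = 3486784401.
Check values of n near the boundary:
  n = 80: C(80, 7) = 3176716400; 3176716400 < 3486784401? YES
  n = 81: C(81, 7) = 3477216600; 3477216600 < 3486784401? YES
  n = 82: C(82, 7) = 3801756816; 3801756816 < 3486784401? NO
  n = 83: C(83, 7) = 4151918628; 4151918628 < 3486784401? NO
  n = 84: C(84, 7) = 4529365776; 4529365776 < 3486784401? NO
The largest n with C(n, 7) < 3486784401 is n = 81 (where E[X] = 42928600/43046721 ≈ 0.9973). Hence R_3(7) > 81, i.e. R_3(7) ≥ 82.

Largest n = 81; hence R_3(7) > 81.


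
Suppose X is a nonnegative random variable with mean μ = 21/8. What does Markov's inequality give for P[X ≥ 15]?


μ = E[X] = 21/8, a = 15.
Markov: P[X ≥ 15] ≤ μ/a = (21/8)/15 = 7/40.
Numerically: ≈ 0.175000.
(Since a = 15 > μ = 2.625000, the bound 7/40 is < 1 and informative.)

P[X ≥ 15] ≤ 7/40 ≈ 0.175000.


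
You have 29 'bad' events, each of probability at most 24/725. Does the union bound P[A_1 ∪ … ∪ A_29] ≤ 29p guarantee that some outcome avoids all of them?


Union bound: P[∪_{i=1}^{29} A_i] ≤ Σ_i P[A_i] ≤ 29·p = 29·(24/725) = 24/25.
Numerically: 24/25 ≈ 0.9600000.
Is 24/25 < 1? YES.
Since P[∪ A_i] ≤ 24/25 < 1, the complement has P[∩ A_i^c] ≥ 1 − 24/25 = 1/25 > 0, so some outcome avoids every A_i.

29·p = 24/25 ≈ 0.9600000; existence CERTIFIED by the union bound.


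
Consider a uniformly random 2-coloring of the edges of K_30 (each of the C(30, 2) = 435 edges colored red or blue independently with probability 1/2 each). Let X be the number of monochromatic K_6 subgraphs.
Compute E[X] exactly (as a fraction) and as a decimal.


Let X = Σ_S X_S over the C(30, 6) = 593775 subsets S of size 6, where X_S = 1 if the K_6 on S is monochromatic.
For a fixed S, the K_6 on S has C(6, 2) = 15 edges. P[all 15 edges red] = (1/2)^15, and likewise for blue, so P[monochromatic] = 2·(1/2)^15 = 2^{1 − 15} = 1/16384.
By linearity of expectation: E[X] = C(30, 6) · 2^{1 − 15} = 593775 · 1/16384 = 593775/16384.
Numerically: E[X] ≈ 36.2411.

E[X] = C(30,6)·2^(1−C(6,2)) = 593775/16384 ≈ 36.2411.


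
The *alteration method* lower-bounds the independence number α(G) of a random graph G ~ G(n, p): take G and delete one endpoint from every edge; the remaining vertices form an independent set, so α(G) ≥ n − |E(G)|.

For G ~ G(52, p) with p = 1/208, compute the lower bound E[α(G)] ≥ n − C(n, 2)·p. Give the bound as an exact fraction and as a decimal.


E[|E(G)|] = C(52, 2)·p = 1326 · (1/208) = 51/8.
E[α(G)] ≥ n − E[|E(G)|] = 52 − 51/8 = 365/8.
Numerically: ≈ 45.625.
(This is only a lower bound; the true E[α(G)] may be larger.)

E[α(G)] ≥ 365/8 ≈ 45.625.


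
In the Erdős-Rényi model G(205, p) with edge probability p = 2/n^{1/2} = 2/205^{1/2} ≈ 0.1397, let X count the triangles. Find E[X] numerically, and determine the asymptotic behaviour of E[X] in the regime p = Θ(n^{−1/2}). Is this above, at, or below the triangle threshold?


Number of potential triangles: C(205, 3) = 1414910.
Each occurs with probability p³ ≈ (0.1397)³ ≈ 2.725582e-03.
By linearity: E[X] = C(205, 3)·p³ ≈ 1414910 · 2.725582e-03 ≈ 3856.4527.
Since α = 1/2 < 1, p = c/n^{1/2} ≫ 1/n is above the triangle threshold p ~ 1/n. Asymptotically E[X] ~ (c³/6)·n^{3(1−α)} = (2³/6)·n^{1.5} → ∞; triangles are abundant w.h.p.

E[X] ≈ 3856.4527; in regime p = Θ(1/n^{1/2}) E[X] diverges (above the triangle threshold p ~ 1/n).


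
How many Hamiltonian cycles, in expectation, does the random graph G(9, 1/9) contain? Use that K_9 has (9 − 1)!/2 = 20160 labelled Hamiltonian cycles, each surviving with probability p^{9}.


K_9 has (9 − 1)!/2 = 20160 labelled Hamiltonian cycles.
For each such Hamiltonian cycle H, let X_H = 1 if all 9 edges of H are present in G. Then P[X_H = 1] = p^{9} = (1/9)^{9} = 1/387420489.
By linearity of expectation: E[X] = Σ_H E[X_H] = 20160 · p^{9} = 20160 · 1/387420489 = 2240/43046721.
Numerically: E[X] ≈ 5.2036e-05.

E[X] = 20160 · (1/9)^{9} = 2240/43046721 ≈ 5.2036e-05.


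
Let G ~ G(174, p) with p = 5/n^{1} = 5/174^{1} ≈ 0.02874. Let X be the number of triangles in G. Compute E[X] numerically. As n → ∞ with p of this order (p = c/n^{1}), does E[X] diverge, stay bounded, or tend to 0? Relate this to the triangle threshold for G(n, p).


Number of potential triangles: C(174, 3) = 862924.
Each occurs with probability p³ ≈ (0.02874)³ ≈ 2.372806e-05.
By linearity: E[X] = C(174, 3)·p³ ≈ 862924 · 2.372806e-05 ≈ 20.4755.
Here α = 1, so p = 5/n is exactly at the triangle threshold p ~ 1/n. Asymptotically E[X] → c³/6 = 5³/6 = 125/6 ≈ 20.8333, a bounded constant. In this regime the triangle count is asymptotically Poisson(c³/6).

E[X] ≈ 20.4755; in regime p = Θ(1/n^{1}) E[X] stays bounded (at the triangle threshold p ~ 1/n).


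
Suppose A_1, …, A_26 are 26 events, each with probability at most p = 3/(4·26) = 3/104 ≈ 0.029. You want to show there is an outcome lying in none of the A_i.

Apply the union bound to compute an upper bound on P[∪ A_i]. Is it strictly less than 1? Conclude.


Union bound: P[∪_{i=1}^{26} A_i] ≤ Σ_i P[A_i] ≤ 26·p = 26·(3/104) = 3/4.
Numerically: 3/4 ≈ 0.750.
Is 3/4 < 1? YES.
Since P[∪ A_i] ≤ 3/4 < 1, the complement has P[∩ A_i^c] ≥ 1 − 3/4 = 1/4 > 0, so some outcome avoids every A_i.

26·p = 3/4 ≈ 0.750; existence CERTIFIED by the union bound.


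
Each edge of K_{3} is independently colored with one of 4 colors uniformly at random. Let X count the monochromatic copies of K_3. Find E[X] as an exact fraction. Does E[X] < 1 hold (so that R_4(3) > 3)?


E[X] = C(3, 3) · 4^{1 − 3} = 1 · 4^{−2} = 1/16.
As a reduced fraction: E[X] = 1/16 ≈ 0.0625000.
Is E[X] < 1? YES.
Since E[X] < 1, there exists a 4-coloring of K_{3} with no monochromatic K_3; hence R_4(3) > 3.

E[X] = 1/16 ≈ 0.0625000; E[X] < 1, so R_4(3) > 3.


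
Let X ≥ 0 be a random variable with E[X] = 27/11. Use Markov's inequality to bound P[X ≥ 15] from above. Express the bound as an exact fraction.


μ = E[X] = 27/11, a = 15.
Markov: P[X ≥ 15] ≤ μ/a = (27/11)/15 = 9/55.
Numerically: ≈ 0.16364.
(Since a = 15 > μ = 2.45455, the bound 9/55 is < 1 and informative.)

P[X ≥ 15] ≤ 9/55 ≈ 0.16364.


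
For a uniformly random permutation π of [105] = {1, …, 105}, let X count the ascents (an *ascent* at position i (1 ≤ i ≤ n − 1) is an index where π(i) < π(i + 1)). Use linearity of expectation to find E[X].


Write X = Σ X_I over i = 1, …, 104, with X_I the indicator of one ascent.
There are 104 indicators.
For each fixed i, the pair (π(i), π(i+1)) is a uniformly random ordered pair of distinct values from {1, …, 105}; by symmetry P[π(i) < π(i+1)] = 1/2.
By linearity: E[X] = 104 · (1/2) = (105 − 1) · (1/2) = 52 ≈ 52.00000.

E[X] = 52 = 52.00000.


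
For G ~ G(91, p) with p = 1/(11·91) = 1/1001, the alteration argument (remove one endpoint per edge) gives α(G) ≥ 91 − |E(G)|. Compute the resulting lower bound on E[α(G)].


E[|E(G)|] = C(91, 2)·p = 4095 · (1/1001) = 45/11.
E[α(G)] ≥ n − E[|E(G)|] = 91 − 45/11 = 956/11.
Numerically: ≈ 86.909.
(This is only a lower bound; the true E[α(G)] may be larger.)

E[α(G)] ≥ 956/11 ≈ 86.909.


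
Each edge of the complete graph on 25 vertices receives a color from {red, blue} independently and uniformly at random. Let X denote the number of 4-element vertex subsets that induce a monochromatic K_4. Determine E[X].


Let X = Σ_S X_S over the C(25, 4) = 12650 subsets S of size 4, where X_S = 1 if the K_4 on S is monochromatic.
For a fixed S, the K_4 on S has C(4, 2) = 6 edges. P[all 6 edges red] = (1/2)^6, and likewise for blue, so P[monochromatic] = 2·(1/2)^6 = 2^{1 − 6} = 1/32.
Summing: E[X] = C(25, 4) · 2^{1 − 6} = 12650 · 1/32 = 6325/16.
Numerically: E[X] ≈ 395.31250.

E[X] = C(25,4)·2^(1−C(4,2)) = 6325/16 ≈ 395.31250.


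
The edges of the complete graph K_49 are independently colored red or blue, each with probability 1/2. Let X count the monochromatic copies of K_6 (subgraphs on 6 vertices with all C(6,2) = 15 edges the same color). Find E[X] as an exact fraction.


Let X = Σ_S X_S over the C(49, 6) = 13983816 subsets S of size 6, where X_S = 1 if the K_6 on S is monochromatic.
For a fixed S, the K_6 on S has C(6, 2) = 15 edges. P[all 15 edges red] = (1/2)^15, and likewise for blue, so P[monochromatic] = 2·(1/2)^15 = 2^{1 − 15} = 1/16384.
Summing: E[X] = C(49, 6) · 2^{1 − 15} = 13983816 · 1/16384 = 1747977/2048.
Numerically: E[X] ≈ 853.504395.

E[X] = C(49,6)·2^(1−C(6,2)) = 1747977/2048 ≈ 853.504395.


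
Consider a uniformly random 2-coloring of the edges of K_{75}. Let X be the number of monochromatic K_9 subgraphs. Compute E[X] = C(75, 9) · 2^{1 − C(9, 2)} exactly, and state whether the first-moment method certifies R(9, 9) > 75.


E[X] = C(75, 9) · 2^{1 − 36} = 125595622175 · 2^{−35} = 125595622175/34359738368.
As a reduced fraction: E[X] = 125595622175/34359738368 ≈ 3.65531.
Is E[X] < 1? NO.
Since E[X] ≥ 1, the first-moment bound is inconclusive at n = 75; it does NOT by itself certify R(9, 9) > 75.

E[X] = 125595622175/34359738368 ≈ 3.65531; E[X] ≥ 1; first-moment method inconclusive here.


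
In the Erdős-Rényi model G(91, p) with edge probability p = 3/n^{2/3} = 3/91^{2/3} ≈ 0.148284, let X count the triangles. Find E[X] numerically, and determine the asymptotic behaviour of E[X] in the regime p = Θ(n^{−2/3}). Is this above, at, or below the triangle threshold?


Number of potential triangles: C(91, 3) = 121485.
Each occurs with probability p³ ≈ (0.148284)³ ≈ 3.26047579e-03.
By linearity: E[X] = C(91, 3)·p³ ≈ 121485 · 3.26047579e-03 ≈ 396.098901.
Since α = 2/3 < 1, p = c/n^{2/3} ≫ 1/n is above the triangle threshold p ~ 1/n. Asymptotically E[X] ~ (c³/6)·n^{3(1−α)} = (3³/6)·n^{1} → ∞; triangles are abundant w.h.p.

E[X] ≈ 396.098901; in regime p = Θ(1/n^{2/3}) E[X] diverges (above the triangle threshold p ~ 1/n).


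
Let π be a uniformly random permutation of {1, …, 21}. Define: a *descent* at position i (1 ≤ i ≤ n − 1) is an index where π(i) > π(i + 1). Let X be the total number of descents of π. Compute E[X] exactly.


Write X = Σ X_I over i = 1, …, 20, with X_I the indicator of one descent.
There are 20 indicators.
For each fixed i, the pair (π(i), π(i+1)) is a uniformly random ordered pair of distinct values from {1, …, 21}; by symmetry P[π(i) > π(i+1)] = 1/2.
By linearity: E[X] = 20 · (1/2) = (21 − 1) · (1/2) = 10 ≈ 10.0000.

E[X] = 10 = 10.0000.


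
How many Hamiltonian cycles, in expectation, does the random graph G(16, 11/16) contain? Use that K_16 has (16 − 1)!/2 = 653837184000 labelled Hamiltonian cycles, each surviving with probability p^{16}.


K_16 has (16 − 1)!/2 = 653837184000 labelled Hamiltonian cycles.
For each such Hamiltonian cycle H, let X_H = 1 if all 16 edges of H are present in G. Then P[X_H = 1] = p^{16} = (11/16)^{16} = 45949729863572161/18446744073709551616.
By linearity: E[X] = Σ_H E[X_H] = 653837184000 · p^{16} = 653837184000 · 45949729863572161/18446744073709551616 = 29339494120662818290072875/18014398509481984.
Numerically: E[X] ≈ 1.62867e+09.

E[X] = 653837184000 · (11/16)^{16} = 29339494120662818290072875/18014398509481984 ≈ 1.62867e+09.


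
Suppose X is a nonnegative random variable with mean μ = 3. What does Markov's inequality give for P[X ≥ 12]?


μ = E[X] = 3, a = 12.
Markov: P[X ≥ 12] ≤ μ/a = (3)/12 = 1/4.
Numerically: ≈ 0.2500.
(Since a = 12 > μ = 3.0000, the bound 1/4 is < 1 and informative.)

P[X ≥ 12] ≤ 1/4 ≈ 0.2500.


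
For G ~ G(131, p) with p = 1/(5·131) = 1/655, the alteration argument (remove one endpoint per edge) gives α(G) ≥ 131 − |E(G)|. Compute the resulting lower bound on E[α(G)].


E[|E(G)|] = C(131, 2)·p = 8515 · (1/655) = 13.
E[α(G)] ≥ n − E[|E(G)|] = 131 − 13 = 118.
Numerically: ≈ 118.00000.
(This is only a lower bound; the true E[α(G)] may be larger.)

E[α(G)] ≥ 118 ≈ 118.00000.


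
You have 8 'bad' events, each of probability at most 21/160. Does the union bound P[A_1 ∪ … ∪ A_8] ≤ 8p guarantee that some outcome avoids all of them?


Union bound: P[∪_{i=1}^{8} A_i] ≤ Σ_i P[A_i] ≤ 8·p = 8·(21/160) = 21/20.
Numerically: 21/20 ≈ 1.050.
Is 21/20 < 1? NO.
Since the bound 21/20 is ≥ 1, the union bound is uninformative here; it does NOT by itself certify existence.

8·p = 21/20 ≈ 1.050; existence NOT certified by the union bound.


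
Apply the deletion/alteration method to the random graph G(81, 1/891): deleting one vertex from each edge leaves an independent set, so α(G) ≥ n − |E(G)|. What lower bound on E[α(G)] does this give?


E[|E(G)|] = C(81, 2)·p = 3240 · (1/891) = 40/11.
E[α(G)] ≥ n − E[|E(G)|] = 81 − 40/11 = 851/11.
Numerically: ≈ 77.364.
(This is only a lower bound; the true E[α(G)] may be larger.)

E[α(G)] ≥ 851/11 ≈ 77.364.


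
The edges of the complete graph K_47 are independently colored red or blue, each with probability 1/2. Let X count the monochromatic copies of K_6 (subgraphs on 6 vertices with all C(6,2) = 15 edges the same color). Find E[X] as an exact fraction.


Let X = Σ_S X_S over the C(47, 6) = 10737573 subsets S of size 6, where X_S = 1 if the K_6 on S is monochromatic.
For a fixed S, the K_6 on S has C(6, 2) = 15 edges. P[all 15 edges red] = (1/2)^15, and likewise for blue, so P[monochromatic] = 2·(1/2)^15 = 2^{1 − 15} = 1/16384.
By linearity of expectation: E[X] = C(47, 6) · 2^{1 − 15} = 10737573 · 1/16384 = 10737573/16384.
Numerically: E[X] ≈ 655.36945.

E[X] = C(47,6)·2^(1−C(6,2)) = 10737573/16384 ≈ 655.36945.


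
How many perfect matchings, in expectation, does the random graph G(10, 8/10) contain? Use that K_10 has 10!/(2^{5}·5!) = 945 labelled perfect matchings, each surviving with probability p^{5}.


K_10 has 10!/(2^{5}·5!) = 945 labelled perfect matchings.
For each such perfect matching H, let X_H = 1 if all 5 edges of H are present in G. Then P[X_H = 1] = p^{5} = (4/5)^{5} = 1024/3125.
By linearity: E[X] = Σ_H E[X_H] = 945 · p^{5} = 945 · 1024/3125 = 193536/625.
Numerically: E[X] ≈ 309.658.

E[X] = 945 · (4/5)^{5} = 193536/625 ≈ 309.658.


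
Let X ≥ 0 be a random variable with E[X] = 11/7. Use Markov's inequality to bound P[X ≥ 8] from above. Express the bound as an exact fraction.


μ = E[X] = 11/7, a = 8.
Markov: P[X ≥ 8] ≤ μ/a = (11/7)/8 = 11/56.
Numerically: ≈ 0.1964.
(Since a = 8 > μ = 1.5714, the bound 11/56 is < 1 and informative.)

P[X ≥ 8] ≤ 11/56 ≈ 0.1964.


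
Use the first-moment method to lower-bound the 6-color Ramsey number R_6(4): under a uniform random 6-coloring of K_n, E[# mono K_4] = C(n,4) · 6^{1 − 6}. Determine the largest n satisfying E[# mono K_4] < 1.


We need C(n, 4) · 6^{1 − 6} < 1, i.e. C(n, 4) < 6^{6 − 1} = 7776.
Check values of n near the boundary:
  n = 18: C(18, 4) = 3060; 3060 < 7776? YES
  n = 19: C(19, 4) = 3876; 3876 < 7776? YES
  n = 20: C(20, 4) = 4845; 4845 < 7776? YES
  n = 21: C(21, 4) = 5985; 5985 < 7776? YES
  n = 22: C(22, 4) = 7315; 7315 < 7776? YES
  n = 23: C(23, 4) = 8855; 8855 < 7776? NO
  n = 24: C(24, 4) = 10626; 10626 < 7776? NO
The largest n with C(n, 4) < 7776 is n = 22 (where E[X] = 7315/7776 ≈ 0.9407). Hence R_6(4) > 22, i.e. R_6(4) ≥ 23.

Largest n = 22; hence R_6(4) > 22.


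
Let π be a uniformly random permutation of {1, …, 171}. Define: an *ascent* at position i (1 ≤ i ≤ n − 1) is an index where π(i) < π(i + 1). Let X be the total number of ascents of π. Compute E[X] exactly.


Write X = Σ X_I over i = 1, …, 170, with X_I the indicator of one ascent.
There are 170 indicators.
For each fixed i, the pair (π(i), π(i+1)) is a uniformly random ordered pair of distinct values from {1, …, 171}; by symmetry P[π(i) < π(i+1)] = 1/2.
By linearity: E[X] = 170 · (1/2) = (171 − 1) · (1/2) = 85 ≈ 85.0000.

E[X] = 85 = 85.0000.


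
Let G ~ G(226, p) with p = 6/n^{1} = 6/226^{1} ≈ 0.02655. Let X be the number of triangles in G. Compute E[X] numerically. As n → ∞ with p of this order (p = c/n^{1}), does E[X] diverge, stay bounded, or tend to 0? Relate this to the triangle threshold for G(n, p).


Number of potential triangles: C(226, 3) = 1898400.
Each occurs with probability p³ ≈ (0.02655)³ ≈ 1.871235e-05.
By linearity: E[X] = C(226, 3)·p³ ≈ 1898400 · 1.871235e-05 ≈ 35.5235.
Here α = 1, so p = 6/n is exactly at the triangle threshold p ~ 1/n. Asymptotically E[X] → c³/6 = 6³/6 = 36 ≈ 36.0000, a bounded constant. In this regime the triangle count is asymptotically Poisson(c³/6).

E[X] ≈ 35.5235; in regime p = Θ(1/n^{1}) E[X] stays bounded (at the triangle threshold p ~ 1/n).


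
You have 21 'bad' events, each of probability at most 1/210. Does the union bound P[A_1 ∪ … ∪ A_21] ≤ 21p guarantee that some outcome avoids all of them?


Union bound: P[∪_{i=1}^{21} A_i] ≤ Σ_i P[A_i] ≤ 21·p = 21·(1/210) = 1/10.
Numerically: 1/10 ≈ 0.10000.
Is 1/10 < 1? YES.
Since P[∪ A_i] ≤ 1/10 < 1, the complement has P[∩ A_i^c] ≥ 1 − 1/10 = 9/10 > 0, so some outcome avoids every A_i.

21·p = 1/10 ≈ 0.10000; existence CERTIFIED by the union bound.
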